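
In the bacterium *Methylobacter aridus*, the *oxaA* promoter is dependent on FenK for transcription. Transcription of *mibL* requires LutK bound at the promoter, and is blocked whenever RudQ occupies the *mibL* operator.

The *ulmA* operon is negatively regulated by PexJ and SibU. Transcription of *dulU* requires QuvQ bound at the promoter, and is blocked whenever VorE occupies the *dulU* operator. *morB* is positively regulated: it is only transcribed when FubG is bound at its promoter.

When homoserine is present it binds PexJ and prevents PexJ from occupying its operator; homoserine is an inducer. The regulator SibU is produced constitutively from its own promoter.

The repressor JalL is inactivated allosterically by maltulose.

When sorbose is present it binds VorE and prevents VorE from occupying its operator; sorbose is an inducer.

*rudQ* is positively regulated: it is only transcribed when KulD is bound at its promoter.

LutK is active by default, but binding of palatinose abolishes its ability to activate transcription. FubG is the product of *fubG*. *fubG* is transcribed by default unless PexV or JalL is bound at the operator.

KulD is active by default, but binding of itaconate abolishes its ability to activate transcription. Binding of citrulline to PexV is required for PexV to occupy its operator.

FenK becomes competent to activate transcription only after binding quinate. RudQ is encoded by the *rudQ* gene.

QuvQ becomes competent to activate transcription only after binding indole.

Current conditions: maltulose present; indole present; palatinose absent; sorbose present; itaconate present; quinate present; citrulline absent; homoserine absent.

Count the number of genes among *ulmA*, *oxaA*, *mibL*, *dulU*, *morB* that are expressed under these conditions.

4

Homoserine is absent, so PexJ is active.
SibU is produced constitutively and is active.
With repressor PexJ bound, *ulmA* is not transcribed.
→ *ulmA* is OFF.
Quinate is present, so FenK is active.
No repressor is bound and FenK is active, so *oxaA* is transcribed.
→ *oxaA* is ON.
Palatinose is absent, so LutK is active.
Itaconate is present, so KulD is inactive.
Required activator KulD is absent, so *rudQ* is not transcribed.
So RudQ is not produced.
No repressor is bound and LutK is active, so *mibL* is transcribed.
→ *mibL* is ON.
Indole is present, so QuvQ is active.
Sorbose is present, so VorE is inactive.
No repressor is bound and QuvQ is active, so *dulU* is transcribed.
→ *dulU* is ON.
Citrulline is absent, so PexV is inactive.
Maltulose is present, so JalL is inactive.
With no repressor bound, *fubG* is transcribed.
So FubG is produced and active.
No repressor is bound and FubG is active, so *morB* is transcribed.
→ *morB* is ON.
4 of the 5 genes are transcribed.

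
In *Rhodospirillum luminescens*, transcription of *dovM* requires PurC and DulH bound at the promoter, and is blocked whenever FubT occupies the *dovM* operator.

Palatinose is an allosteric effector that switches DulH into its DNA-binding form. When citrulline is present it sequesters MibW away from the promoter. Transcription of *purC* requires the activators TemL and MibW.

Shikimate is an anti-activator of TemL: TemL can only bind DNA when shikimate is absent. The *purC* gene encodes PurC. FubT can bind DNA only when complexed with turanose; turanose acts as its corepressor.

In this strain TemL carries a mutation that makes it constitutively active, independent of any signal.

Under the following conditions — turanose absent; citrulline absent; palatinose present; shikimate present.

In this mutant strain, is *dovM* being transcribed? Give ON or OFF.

TemL is constitutively active in this strain.
Citrulline is absent, so MibW is active.
No repressor is bound and TemL and MibW are active, so *purC* is transcribed.
So PurC is produced and active.
Turanose is absent, so FubT is inactive.
Palatinose is present, so DulH is active.
No repressor is bound and PurC and DulH are active, so *dovM* is transcribed.

ON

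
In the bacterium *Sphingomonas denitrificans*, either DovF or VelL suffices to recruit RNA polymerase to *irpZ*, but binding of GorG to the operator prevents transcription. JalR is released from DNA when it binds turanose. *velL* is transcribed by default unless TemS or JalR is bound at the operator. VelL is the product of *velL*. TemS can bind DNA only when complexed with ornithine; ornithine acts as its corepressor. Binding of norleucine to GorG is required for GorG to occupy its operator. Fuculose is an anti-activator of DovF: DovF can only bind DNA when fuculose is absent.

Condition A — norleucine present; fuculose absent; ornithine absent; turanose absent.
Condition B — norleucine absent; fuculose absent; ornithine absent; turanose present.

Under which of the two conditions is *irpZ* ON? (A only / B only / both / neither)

Condition A:
Norleucine is present, so GorG is active.
Fuculose is absent, so DovF is active.
Ornithine is absent, so TemS is inactive.
Turanose is absent, so JalR is active.
With repressor JalR bound, *velL* is not transcribed.
So VelL is not produced.
With repressor GorG bound, *irpZ* is not transcribed.
→ *irpZ* is OFF in A.
Condition B:
Norleucine is absent, so GorG is inactive.
Fuculose is absent, so DovF is active.
Ornithine is absent, so TemS is inactive.
Turanose is present, so JalR is inactive.
With no repressor bound, *velL* is transcribed.
So VelL is produced and active.
Activator DovF is present, so *irpZ* is transcribed.
→ *irpZ* is ON in B.

B only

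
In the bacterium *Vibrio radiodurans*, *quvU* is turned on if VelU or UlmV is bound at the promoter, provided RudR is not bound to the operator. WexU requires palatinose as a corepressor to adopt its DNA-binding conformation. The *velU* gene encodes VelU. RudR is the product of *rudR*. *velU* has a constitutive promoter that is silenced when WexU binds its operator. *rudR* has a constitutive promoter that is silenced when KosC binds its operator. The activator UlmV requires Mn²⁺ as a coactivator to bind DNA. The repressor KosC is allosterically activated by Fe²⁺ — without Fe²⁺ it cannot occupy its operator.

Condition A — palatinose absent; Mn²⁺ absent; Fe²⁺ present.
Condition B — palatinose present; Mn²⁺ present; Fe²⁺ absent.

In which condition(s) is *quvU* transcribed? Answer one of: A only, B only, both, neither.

Condition A:
Palatinose is absent, so WexU is inactive.
With no repressor bound, *velU* is transcribed.
So VelU is produced and active.
Mn²⁺ is absent, so UlmV is inactive.
Fe²⁺ is present, so KosC is active.
With repressor KosC bound, *rudR* is not transcribed.
So RudR is not produced.
Activator VelU is present, so *quvU* is transcribed.
→ *quvU* is ON in A.
Condition B:
Palatinose is present, so WexU is active.
With repressor WexU bound, *velU* is not transcribed.
So VelU is not produced.
Mn²⁺ is present, so UlmV is active.
Fe²⁺ is absent, so KosC is inactive.
With no repressor bound, *rudR* is transcribed.
So RudR is produced and active.
With repressor RudR bound, *quvU* is not transcribed.
→ *quvU* is OFF in B.

A only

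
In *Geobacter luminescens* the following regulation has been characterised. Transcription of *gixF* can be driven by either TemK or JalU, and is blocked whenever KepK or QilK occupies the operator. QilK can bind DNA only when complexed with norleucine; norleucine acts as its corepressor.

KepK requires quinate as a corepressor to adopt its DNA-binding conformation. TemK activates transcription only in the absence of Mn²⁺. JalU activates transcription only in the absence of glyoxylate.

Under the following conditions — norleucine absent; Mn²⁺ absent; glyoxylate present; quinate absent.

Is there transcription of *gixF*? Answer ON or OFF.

Quinate is absent, so KepK is inactive.
Norleucine is absent, so QilK is inactive.
Mn²⁺ is absent, so TemK is active.
Glyoxylate is present, so JalU is inactive.
Activator TemK is present, so *gixF* is transcribed.

ON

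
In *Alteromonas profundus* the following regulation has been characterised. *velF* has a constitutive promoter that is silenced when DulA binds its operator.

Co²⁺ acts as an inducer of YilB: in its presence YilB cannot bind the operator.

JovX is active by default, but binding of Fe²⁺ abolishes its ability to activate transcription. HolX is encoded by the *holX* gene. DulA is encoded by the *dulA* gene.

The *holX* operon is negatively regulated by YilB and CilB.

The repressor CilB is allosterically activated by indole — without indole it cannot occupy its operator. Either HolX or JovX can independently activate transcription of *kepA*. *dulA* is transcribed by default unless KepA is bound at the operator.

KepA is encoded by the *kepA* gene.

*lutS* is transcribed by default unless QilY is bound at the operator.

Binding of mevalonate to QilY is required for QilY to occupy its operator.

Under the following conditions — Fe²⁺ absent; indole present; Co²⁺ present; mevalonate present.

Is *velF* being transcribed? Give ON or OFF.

ON

Co²⁺ is present, so YilB is inactive.
Indole is present, so CilB is active.
With repressor CilB bound, *holX* is not transcribed.
So HolX is not produced.
Fe²⁺ is absent, so JovX is active.
Activator JovX is present, so *kepA* is transcribed.
So KepA is produced and active.
With repressor KepA bound, *dulA* is not transcribed.
So DulA is not produced.
With no repressor bound, *velF* is transcribed.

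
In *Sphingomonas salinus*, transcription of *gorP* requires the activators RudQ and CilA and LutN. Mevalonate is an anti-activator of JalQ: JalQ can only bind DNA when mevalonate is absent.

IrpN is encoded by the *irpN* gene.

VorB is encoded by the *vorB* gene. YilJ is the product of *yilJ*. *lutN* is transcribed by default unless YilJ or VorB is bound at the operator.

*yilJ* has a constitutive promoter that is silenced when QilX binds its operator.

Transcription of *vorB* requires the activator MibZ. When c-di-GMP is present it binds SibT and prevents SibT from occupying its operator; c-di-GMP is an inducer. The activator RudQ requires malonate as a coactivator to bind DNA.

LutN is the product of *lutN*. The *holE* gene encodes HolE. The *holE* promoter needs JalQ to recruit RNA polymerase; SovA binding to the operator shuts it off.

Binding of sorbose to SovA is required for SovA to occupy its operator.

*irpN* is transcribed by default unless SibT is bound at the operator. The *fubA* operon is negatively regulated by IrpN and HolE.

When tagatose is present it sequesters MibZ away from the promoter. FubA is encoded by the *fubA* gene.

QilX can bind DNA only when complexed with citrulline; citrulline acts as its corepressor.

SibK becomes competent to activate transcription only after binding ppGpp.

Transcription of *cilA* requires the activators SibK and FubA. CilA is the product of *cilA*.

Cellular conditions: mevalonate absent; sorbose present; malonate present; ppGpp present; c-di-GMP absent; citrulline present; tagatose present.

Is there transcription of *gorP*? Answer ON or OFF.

ON

Malonate is present, so RudQ is active.
ppGpp is present, so SibK is active.
c-di-GMP is absent, so SibT is active.
With repressor SibT bound, *irpN* is not transcribed.
So IrpN is not produced.
Sorbose is present, so SovA is active.
Mevalonate is absent, so JalQ is active.
With repressor SovA bound, *holE* is not transcribed.
So HolE is not produced.
With no repressor bound, *fubA* is transcribed.
So FubA is produced and active.
No repressor is bound and SibK and FubA are active, so *cilA* is transcribed.
So CilA is produced and active.
Citrulline is present, so QilX is active.
With repressor QilX bound, *yilJ* is not transcribed.
So YilJ is not produced.
Tagatose is present, so MibZ is inactive.
Required activator MibZ is absent, so *vorB* is not transcribed.
So VorB is not produced.
With no repressor bound, *lutN* is transcribed.
So LutN is produced and active.
No repressor is bound and RudQ and CilA and LutN are active, so *gorP* is transcribed.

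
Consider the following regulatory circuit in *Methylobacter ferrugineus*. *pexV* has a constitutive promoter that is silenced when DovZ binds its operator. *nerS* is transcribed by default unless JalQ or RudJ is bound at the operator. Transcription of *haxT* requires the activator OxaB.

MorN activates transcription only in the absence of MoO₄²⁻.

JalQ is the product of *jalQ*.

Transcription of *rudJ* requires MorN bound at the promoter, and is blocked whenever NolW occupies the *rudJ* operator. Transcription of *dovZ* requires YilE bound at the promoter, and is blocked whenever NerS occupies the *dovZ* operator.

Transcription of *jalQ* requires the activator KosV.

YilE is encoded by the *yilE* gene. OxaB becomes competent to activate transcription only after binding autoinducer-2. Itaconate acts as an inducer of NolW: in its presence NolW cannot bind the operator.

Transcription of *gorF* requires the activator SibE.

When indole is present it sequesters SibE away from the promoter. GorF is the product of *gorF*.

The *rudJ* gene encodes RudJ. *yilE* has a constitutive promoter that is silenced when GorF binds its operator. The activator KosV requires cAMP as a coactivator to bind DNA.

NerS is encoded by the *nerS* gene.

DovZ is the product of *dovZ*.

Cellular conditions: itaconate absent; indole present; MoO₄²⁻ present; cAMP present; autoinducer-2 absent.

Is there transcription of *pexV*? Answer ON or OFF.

OFF

Indole is present, so SibE is inactive.
Required activator SibE is absent, so *gorF* is not transcribed.
So GorF is not produced.
With no repressor bound, *yilE* is transcribed.
So YilE is produced and active.
cAMP is present, so KosV is active.
No repressor is bound and KosV is active, so *jalQ* is transcribed.
So JalQ is produced and active.
Itaconate is absent, so NolW is active.
MoO₄²⁻ is present, so MorN is inactive.
With repressor NolW bound, *rudJ* is not transcribed.
So RudJ is not produced.
With repressor JalQ bound, *nerS* is not transcribed.
So NerS is not produced.
No repressor is bound and YilE is active, so *dovZ* is transcribed.
So DovZ is produced and active.
With repressor DovZ bound, *pexV* is not transcribed.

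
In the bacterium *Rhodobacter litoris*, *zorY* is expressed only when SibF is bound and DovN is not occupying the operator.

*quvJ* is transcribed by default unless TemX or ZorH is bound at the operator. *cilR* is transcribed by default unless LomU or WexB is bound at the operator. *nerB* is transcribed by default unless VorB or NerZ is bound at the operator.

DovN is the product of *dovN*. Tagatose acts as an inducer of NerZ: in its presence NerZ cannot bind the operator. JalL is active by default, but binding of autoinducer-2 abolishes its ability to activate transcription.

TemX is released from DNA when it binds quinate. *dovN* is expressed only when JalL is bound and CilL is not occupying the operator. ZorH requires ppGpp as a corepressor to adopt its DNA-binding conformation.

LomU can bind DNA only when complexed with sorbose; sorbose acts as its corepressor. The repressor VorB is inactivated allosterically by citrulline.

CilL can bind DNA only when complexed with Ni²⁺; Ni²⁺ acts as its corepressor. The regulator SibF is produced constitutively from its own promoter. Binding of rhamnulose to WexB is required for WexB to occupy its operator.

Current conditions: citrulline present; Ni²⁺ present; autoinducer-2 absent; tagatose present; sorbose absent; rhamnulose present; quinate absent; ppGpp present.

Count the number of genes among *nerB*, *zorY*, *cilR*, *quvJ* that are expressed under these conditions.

2

Citrulline is present, so VorB is inactive.
Tagatose is present, so NerZ is inactive.
With no repressor bound, *nerB* is transcribed.
→ *nerB* is ON.
Ni²⁺ is present, so CilL is active.
Autoinducer-2 is absent, so JalL is active.
With repressor CilL bound, *dovN* is not transcribed.
So DovN is not produced.
SibF is produced constitutively and is active.
No repressor is bound and SibF is active, so *zorY* is transcribed.
→ *zorY* is ON.
Sorbose is absent, so LomU is inactive.
Rhamnulose is present, so WexB is active.
With repressor WexB bound, *cilR* is not transcribed.
→ *cilR* is OFF.
Quinate is absent, so TemX is active.
ppGpp is present, so ZorH is active.
With repressor TemX bound, *quvJ* is not transcribed.
→ *quvJ* is OFF.
2 of the 4 genes are transcribed.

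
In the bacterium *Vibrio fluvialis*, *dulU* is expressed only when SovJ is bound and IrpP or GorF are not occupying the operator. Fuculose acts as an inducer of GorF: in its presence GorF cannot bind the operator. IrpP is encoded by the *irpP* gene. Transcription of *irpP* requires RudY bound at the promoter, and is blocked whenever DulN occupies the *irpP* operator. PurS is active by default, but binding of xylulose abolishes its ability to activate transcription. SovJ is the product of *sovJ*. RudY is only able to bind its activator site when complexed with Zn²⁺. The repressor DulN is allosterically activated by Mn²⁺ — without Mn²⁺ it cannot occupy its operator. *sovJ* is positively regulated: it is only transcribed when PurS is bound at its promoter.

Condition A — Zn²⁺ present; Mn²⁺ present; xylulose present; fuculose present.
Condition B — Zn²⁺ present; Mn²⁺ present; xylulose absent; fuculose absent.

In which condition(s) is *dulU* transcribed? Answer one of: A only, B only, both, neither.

Condition A:
Zn²⁺ is present, so RudY is active.
Mn²⁺ is present, so DulN is active.
With repressor DulN bound, *irpP* is not transcribed.
So IrpP is not produced.
Xylulose is present, so PurS is inactive.
Required activator PurS is absent, so *sovJ* is not transcribed.
So SovJ is not produced.
Fuculose is present, so GorF is inactive.
Required activator SovJ is absent, so *dulU* is not transcribed.
→ *dulU* is OFF in A.
Condition B:
Zn²⁺ is present, so RudY is active.
Mn²⁺ is present, so DulN is active.
With repressor DulN bound, *irpP* is not transcribed.
So IrpP is not produced.
Xylulose is absent, so PurS is active.
No repressor is bound and PurS is active, so *sovJ* is transcribed.
So SovJ is produced and active.
Fuculose is absent, so GorF is active.
With repressor GorF bound, *dulU* is not transcribed.
→ *dulU* is OFF in B.

neither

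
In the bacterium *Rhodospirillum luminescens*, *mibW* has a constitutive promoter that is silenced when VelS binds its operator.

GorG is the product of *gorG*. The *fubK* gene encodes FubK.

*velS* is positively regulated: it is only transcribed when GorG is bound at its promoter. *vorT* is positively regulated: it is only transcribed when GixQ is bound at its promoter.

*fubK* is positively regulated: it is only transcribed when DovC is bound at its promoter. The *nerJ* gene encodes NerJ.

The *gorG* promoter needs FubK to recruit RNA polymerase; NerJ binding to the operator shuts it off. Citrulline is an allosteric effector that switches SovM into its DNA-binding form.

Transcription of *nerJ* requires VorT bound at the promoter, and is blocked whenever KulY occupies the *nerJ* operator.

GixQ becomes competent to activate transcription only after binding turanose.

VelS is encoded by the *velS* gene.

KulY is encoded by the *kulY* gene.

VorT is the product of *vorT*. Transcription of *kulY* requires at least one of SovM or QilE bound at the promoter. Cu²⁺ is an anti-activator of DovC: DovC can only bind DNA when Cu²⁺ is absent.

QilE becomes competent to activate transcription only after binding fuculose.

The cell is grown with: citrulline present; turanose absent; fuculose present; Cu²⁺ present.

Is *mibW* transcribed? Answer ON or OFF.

Turanose is absent, so GixQ is inactive.
Required activator GixQ is absent, so *vorT* is not transcribed.
So VorT is not produced.
Citrulline is present, so SovM is active.
Fuculose is present, so QilE is active.
Activator SovM is present, so *kulY* is transcribed.
So KulY is produced and active.
With repressor KulY bound, *nerJ* is not transcribed.
So NerJ is not produced.
Cu²⁺ is present, so DovC is inactive.
Required activator DovC is absent, so *fubK* is not transcribed.
So FubK is not produced.
Required activator FubK is absent, so *gorG* is not transcribed.
So GorG is not produced.
Required activator GorG is absent, so *velS* is not transcribed.
So VelS is not produced.
With no repressor bound, *mibW* is transcribed.

ON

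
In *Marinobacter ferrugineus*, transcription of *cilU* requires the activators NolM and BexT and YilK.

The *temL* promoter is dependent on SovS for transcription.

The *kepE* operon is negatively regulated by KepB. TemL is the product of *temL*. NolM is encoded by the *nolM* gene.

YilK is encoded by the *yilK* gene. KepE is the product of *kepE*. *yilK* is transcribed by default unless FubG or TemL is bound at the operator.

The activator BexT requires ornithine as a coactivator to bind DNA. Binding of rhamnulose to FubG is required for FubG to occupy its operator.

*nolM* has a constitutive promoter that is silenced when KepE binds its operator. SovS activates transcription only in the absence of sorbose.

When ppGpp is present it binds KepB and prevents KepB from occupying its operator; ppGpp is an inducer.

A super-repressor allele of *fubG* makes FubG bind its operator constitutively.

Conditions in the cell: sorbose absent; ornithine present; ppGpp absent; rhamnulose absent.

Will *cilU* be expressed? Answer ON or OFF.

OFF

ppGpp is absent, so KepB is active.
With repressor KepB bound, *kepE* is not transcribed.
So KepE is not produced.
With no repressor bound, *nolM* is transcribed.
So NolM is produced and active.
Ornithine is present, so BexT is active.
FubG is constitutively active in this strain.
Sorbose is absent, so SovS is active.
No repressor is bound and SovS is active, so *temL* is transcribed.
So TemL is produced and active.
With repressor FubG bound, *yilK* is not transcribed.
So YilK is not produced.
Required activator YilK is absent, so *cilU* is not transcribed.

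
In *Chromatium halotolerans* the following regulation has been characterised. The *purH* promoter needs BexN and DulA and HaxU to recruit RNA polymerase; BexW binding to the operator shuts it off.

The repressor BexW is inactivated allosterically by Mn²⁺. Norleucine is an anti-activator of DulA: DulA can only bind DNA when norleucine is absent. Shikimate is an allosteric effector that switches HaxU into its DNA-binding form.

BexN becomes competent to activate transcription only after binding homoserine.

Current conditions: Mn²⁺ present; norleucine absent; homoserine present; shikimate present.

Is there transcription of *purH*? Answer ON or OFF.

ON

Homoserine is present, so BexN is active.
Norleucine is absent, so DulA is active.
Shikimate is present, so HaxU is active.
Mn²⁺ is present, so BexW is inactive.
No repressor is bound and BexN and DulA and HaxU are active, so *purH* is transcribed.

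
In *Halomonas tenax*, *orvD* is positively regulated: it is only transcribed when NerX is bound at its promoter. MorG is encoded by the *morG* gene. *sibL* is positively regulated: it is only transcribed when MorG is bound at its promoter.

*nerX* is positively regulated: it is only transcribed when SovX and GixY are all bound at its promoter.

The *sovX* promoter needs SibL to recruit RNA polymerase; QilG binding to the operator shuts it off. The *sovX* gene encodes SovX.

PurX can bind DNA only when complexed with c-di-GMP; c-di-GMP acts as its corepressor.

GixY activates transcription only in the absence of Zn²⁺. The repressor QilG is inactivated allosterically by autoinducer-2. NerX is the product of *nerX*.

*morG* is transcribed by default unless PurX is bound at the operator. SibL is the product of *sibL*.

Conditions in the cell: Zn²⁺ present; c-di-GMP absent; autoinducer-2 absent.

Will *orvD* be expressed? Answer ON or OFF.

c-di-GMP is absent, so PurX is inactive.
With no repressor bound, *morG* is transcribed.
So MorG is produced and active.
No repressor is bound and MorG is active, so *sibL* is transcribed.
So SibL is produced and active.
Autoinducer-2 is absent, so QilG is active.
With repressor QilG bound, *sovX* is not transcribed.
So SovX is not produced.
Zn²⁺ is present, so GixY is inactive.
Required activator SovX is absent, so *nerX* is not transcribed.
So NerX is not produced.
Required activator NerX is absent, so *orvD* is not transcribed.

OFF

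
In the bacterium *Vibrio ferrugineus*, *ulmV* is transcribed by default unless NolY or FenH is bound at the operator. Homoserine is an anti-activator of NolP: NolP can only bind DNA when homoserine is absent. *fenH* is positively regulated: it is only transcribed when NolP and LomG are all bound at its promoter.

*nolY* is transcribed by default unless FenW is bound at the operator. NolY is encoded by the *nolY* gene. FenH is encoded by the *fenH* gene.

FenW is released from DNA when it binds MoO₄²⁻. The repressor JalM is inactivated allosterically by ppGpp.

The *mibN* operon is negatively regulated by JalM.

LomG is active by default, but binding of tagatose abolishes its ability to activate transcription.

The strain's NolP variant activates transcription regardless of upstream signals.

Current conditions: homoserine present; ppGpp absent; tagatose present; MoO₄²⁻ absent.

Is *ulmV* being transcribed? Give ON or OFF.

MoO₄²⁻ is absent, so FenW is active.
With repressor FenW bound, *nolY* is not transcribed.
So NolY is not produced.
NolP is constitutively active in this strain.
Tagatose is present, so LomG is inactive.
Required activator LomG is absent, so *fenH* is not transcribed.
So FenH is not produced.
With no repressor bound, *ulmV* is transcribed.

ON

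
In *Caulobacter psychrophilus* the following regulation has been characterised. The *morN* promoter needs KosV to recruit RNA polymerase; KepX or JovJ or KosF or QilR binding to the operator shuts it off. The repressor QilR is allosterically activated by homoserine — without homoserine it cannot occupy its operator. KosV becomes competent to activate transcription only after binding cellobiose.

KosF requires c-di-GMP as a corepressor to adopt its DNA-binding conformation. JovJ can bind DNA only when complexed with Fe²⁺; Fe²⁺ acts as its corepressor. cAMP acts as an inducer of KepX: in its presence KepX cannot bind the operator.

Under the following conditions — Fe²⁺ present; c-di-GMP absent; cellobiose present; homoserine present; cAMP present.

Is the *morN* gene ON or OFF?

Cellobiose is present, so KosV is active.
cAMP is present, so KepX is inactive.
Fe²⁺ is present, so JovJ is active.
c-di-GMP is absent, so KosF is inactive.
Homoserine is present, so QilR is active.
With repressor JovJ bound, *morN* is not transcribed.

OFF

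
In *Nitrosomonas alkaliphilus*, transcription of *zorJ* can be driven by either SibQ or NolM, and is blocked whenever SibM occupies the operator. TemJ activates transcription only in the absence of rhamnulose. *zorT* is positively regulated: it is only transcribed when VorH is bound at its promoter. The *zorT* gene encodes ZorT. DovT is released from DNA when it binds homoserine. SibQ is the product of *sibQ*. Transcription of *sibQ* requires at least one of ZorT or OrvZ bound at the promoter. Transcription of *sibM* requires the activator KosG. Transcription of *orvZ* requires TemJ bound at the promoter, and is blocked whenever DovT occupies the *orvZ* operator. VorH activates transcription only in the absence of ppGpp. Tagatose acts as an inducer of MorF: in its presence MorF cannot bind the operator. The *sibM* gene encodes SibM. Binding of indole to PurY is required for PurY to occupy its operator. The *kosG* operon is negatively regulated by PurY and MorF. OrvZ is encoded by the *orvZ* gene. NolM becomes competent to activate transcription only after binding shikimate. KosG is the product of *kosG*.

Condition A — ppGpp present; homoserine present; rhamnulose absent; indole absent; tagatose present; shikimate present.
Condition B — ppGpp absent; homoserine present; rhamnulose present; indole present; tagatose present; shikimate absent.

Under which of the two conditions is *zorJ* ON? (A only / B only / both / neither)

B only

Condition A:
ppGpp is present, so VorH is inactive.
Required activator VorH is absent, so *zorT* is not transcribed.
So ZorT is not produced.
Homoserine is present, so DovT is inactive.
Rhamnulose is absent, so TemJ is active.
No repressor is bound and TemJ is active, so *orvZ* is transcribed.
So OrvZ is produced and active.
Activator OrvZ is present, so *sibQ* is transcribed.
So SibQ is produced and active.
Indole is absent, so PurY is inactive.
Tagatose is present, so MorF is inactive.
With no repressor bound, *kosG* is transcribed.
So KosG is produced and active.
No repressor is bound and KosG is active, so *sibM* is transcribed.
So SibM is produced and active.
Shikimate is present, so NolM is active.
With repressor SibM bound, *zorJ* is not transcribed.
→ *zorJ* is OFF in A.
Condition B:
ppGpp is absent, so VorH is active.
No repressor is bound and VorH is active, so *zorT* is transcribed.
So ZorT is produced and active.
Homoserine is present, so DovT is inactive.
Rhamnulose is present, so TemJ is inactive.
Required activator TemJ is absent, so *orvZ* is not transcribed.
So OrvZ is not produced.
Activator ZorT is present, so *sibQ* is transcribed.
So SibQ is produced and active.
Indole is present, so PurY is active.
Tagatose is present, so MorF is inactive.
With repressor PurY bound, *kosG* is not transcribed.
So KosG is not produced.
Required activator KosG is absent, so *sibM* is not transcribed.
So SibM is not produced.
Shikimate is absent, so NolM is inactive.
Activator SibQ is present, so *zorJ* is transcribed.
→ *zorJ* is ON in B.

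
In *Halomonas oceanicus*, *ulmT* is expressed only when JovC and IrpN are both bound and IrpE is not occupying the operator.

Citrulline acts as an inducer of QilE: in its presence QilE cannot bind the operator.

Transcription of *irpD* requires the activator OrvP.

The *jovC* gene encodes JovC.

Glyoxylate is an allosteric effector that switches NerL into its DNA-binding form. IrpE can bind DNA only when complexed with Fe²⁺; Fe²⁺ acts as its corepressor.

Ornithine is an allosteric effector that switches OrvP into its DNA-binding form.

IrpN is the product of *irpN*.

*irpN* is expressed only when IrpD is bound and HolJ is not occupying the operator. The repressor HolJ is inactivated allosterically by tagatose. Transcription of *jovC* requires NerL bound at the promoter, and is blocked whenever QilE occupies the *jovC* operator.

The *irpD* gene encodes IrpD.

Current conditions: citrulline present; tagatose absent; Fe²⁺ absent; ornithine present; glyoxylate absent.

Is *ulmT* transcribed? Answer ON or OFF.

OFF

Fe²⁺ is absent, so IrpE is inactive.
Glyoxylate is absent, so NerL is inactive.
Citrulline is present, so QilE is inactive.
Required activator NerL is absent, so *jovC* is not transcribed.
So JovC is not produced.
Tagatose is absent, so HolJ is active.
Ornithine is present, so OrvP is active.
No repressor is bound and OrvP is active, so *irpD* is transcribed.
So IrpD is produced and active.
With repressor HolJ bound, *irpN* is not transcribed.
So IrpN is not produced.
Required activator JovC is absent, so *ulmT* is not transcribed.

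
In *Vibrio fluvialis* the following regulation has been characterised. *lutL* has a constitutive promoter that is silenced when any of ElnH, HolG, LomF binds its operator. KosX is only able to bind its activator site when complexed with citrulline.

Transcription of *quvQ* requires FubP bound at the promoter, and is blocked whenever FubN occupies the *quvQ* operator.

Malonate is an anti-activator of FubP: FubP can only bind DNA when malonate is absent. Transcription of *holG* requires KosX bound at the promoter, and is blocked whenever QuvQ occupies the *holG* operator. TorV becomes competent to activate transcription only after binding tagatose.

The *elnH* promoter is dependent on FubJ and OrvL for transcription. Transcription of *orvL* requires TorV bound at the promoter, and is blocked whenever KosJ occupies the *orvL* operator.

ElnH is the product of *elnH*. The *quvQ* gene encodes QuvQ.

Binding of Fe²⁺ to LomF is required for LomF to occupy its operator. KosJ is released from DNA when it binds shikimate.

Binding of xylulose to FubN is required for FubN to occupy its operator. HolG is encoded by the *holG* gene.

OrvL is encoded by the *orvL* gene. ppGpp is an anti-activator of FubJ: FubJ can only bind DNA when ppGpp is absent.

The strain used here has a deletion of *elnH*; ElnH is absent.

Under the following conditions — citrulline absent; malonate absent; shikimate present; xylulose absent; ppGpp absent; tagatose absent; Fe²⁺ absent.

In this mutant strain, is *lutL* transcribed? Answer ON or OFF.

ON

ElnH is non-functional in this strain, so it has no effect.
Xylulose is absent, so FubN is inactive.
Malonate is absent, so FubP is active.
No repressor is bound and FubP is active, so *quvQ* is transcribed.
So QuvQ is produced and active.
Citrulline is absent, so KosX is inactive.
With repressor QuvQ bound, *holG* is not transcribed.
So HolG is not produced.
Fe²⁺ is absent, so LomF is inactive.
With no repressor bound, *lutL* is transcribed.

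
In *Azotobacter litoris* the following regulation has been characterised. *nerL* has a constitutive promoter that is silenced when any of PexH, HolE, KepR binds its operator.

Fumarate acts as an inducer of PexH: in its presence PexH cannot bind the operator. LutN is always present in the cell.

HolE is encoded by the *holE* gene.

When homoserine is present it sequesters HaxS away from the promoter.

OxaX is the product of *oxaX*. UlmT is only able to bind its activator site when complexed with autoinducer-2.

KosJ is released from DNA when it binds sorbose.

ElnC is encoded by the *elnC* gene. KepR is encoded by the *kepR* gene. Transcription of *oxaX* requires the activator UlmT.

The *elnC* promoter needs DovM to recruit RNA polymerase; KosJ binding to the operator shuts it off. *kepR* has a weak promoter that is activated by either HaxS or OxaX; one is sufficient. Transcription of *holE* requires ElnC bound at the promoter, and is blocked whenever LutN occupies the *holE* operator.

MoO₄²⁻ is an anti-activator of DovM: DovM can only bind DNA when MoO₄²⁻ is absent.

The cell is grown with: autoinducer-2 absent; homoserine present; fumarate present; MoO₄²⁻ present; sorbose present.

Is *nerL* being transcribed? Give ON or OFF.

ON

Fumarate is present, so PexH is inactive.
Sorbose is present, so KosJ is inactive.
MoO₄²⁻ is present, so DovM is inactive.
Required activator DovM is absent, so *elnC* is not transcribed.
So ElnC is not produced.
LutN is produced constitutively and is active.
With repressor LutN bound, *holE* is not transcribed.
So HolE is not produced.
Homoserine is present, so HaxS is inactive.
Autoinducer-2 is absent, so UlmT is inactive.
Required activator UlmT is absent, so *oxaX* is not transcribed.
So OxaX is not produced.
No activator is available at the *kepR* promoter, so *kepR* is not transcribed.
So KepR is not produced.
With no repressor bound, *nerL* is transcribed.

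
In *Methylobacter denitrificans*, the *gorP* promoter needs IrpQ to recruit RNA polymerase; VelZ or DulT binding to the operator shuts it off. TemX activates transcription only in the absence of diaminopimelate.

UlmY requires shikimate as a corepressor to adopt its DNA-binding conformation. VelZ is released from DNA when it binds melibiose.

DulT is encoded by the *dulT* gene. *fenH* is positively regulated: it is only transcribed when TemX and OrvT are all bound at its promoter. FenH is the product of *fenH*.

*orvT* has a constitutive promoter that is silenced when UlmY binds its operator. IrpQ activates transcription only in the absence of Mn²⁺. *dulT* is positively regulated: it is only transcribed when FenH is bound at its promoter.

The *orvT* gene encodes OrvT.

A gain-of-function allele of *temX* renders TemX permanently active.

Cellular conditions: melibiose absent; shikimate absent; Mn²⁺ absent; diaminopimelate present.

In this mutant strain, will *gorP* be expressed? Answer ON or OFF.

Mn²⁺ is absent, so IrpQ is active.
Melibiose is absent, so VelZ is active.
TemX is constitutively active in this strain.
Shikimate is absent, so UlmY is inactive.
With no repressor bound, *orvT* is transcribed.
So OrvT is produced and active.
No repressor is bound and TemX and OrvT are active, so *fenH* is transcribed.
So FenH is produced and active.
No repressor is bound and FenH is active, so *dulT* is transcribed.
So DulT is produced and active.
With repressor VelZ bound, *gorP* is not transcribed.

OFF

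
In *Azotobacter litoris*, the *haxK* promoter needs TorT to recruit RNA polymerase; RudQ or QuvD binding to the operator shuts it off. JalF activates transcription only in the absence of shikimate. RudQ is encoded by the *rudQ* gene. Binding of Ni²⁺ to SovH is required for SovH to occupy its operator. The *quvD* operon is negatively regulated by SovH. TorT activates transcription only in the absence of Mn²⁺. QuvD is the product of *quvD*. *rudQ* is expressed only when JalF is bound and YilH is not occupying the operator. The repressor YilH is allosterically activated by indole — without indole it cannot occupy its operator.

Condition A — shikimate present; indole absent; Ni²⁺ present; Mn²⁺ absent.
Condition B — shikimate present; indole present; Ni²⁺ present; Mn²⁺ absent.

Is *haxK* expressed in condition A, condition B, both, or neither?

Condition A:
Shikimate is present, so JalF is inactive.
Indole is absent, so YilH is inactive.
Required activator JalF is absent, so *rudQ* is not transcribed.
So RudQ is not produced.
Ni²⁺ is present, so SovH is active.
With repressor SovH bound, *quvD* is not transcribed.
So QuvD is not produced.
Mn²⁺ is absent, so TorT is active.
No repressor is bound and TorT is active, so *haxK* is transcribed.
→ *haxK* is ON in A.
Condition B:
Shikimate is present, so JalF is inactive.
Indole is present, so YilH is active.
With repressor YilH bound, *rudQ* is not transcribed.
So RudQ is not produced.
Ni²⁺ is present, so SovH is active.
With repressor SovH bound, *quvD* is not transcribed.
So QuvD is not produced.
Mn²⁺ is absent, so TorT is active.
No repressor is bound and TorT is active, so *haxK* is transcribed.
→ *haxK* is ON in B.

both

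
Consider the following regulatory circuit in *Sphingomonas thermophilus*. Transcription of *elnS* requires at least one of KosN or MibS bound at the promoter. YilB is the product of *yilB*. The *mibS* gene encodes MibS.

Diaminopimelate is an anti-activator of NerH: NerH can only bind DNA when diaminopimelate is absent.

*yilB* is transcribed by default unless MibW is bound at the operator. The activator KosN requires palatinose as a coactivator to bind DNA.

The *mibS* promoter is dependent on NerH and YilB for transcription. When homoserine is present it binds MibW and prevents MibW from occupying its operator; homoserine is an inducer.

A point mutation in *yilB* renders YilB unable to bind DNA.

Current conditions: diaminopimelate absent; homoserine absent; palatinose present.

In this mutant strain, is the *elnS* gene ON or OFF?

Palatinose is present, so KosN is active.
Diaminopimelate is absent, so NerH is active.
YilB is non-functional in this strain, so it has no effect.
Required activator YilB is absent, so *mibS* is not transcribed.
So MibS is not produced.
Activator KosN is present, so *elnS* is transcribed.

ON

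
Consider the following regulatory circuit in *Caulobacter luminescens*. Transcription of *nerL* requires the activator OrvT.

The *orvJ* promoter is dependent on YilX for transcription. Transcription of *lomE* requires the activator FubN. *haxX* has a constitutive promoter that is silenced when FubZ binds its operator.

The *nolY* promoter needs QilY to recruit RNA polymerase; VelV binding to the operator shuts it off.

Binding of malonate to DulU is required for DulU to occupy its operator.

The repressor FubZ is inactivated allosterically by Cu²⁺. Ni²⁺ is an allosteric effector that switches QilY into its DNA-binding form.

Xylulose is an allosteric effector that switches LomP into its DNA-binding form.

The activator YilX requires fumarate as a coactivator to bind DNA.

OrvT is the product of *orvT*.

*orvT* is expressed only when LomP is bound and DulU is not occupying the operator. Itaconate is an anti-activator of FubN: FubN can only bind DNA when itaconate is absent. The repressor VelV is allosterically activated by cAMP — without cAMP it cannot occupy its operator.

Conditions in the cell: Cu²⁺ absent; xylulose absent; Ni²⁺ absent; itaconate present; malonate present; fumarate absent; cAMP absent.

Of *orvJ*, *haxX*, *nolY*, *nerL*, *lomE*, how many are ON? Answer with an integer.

0

Fumarate is absent, so YilX is inactive.
Required activator YilX is absent, so *orvJ* is not transcribed.
→ *orvJ* is OFF.
Cu²⁺ is absent, so FubZ is active.
With repressor FubZ bound, *haxX* is not transcribed.
→ *haxX* is OFF.
cAMP is absent, so VelV is inactive.
Ni²⁺ is absent, so QilY is inactive.
Required activator QilY is absent, so *nolY* is not transcribed.
→ *nolY* is OFF.
Xylulose is absent, so LomP is inactive.
Malonate is present, so DulU is active.
With repressor DulU bound, *orvT* is not transcribed.
So OrvT is not produced.
Required activator OrvT is absent, so *nerL* is not transcribed.
→ *nerL* is OFF.
Itaconate is present, so FubN is inactive.
Required activator FubN is absent, so *lomE* is not transcribed.
→ *lomE* is OFF.
0 of the 5 genes are transcribed.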